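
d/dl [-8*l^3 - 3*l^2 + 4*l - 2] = -24*l^2 - 6*l + 4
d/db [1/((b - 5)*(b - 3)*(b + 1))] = (-(b - 5)*(b - 3) - (b - 5)*(b + 1) - (b - 3)*(b + 1))/((b - 5)^2*(b - 3)^2*(b + 1)^2)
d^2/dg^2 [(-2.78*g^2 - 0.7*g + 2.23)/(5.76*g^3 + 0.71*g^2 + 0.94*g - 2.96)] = (-184.467456*g^6 - 139.34592*g^5 + 960.968448*g^4 - 507.06834*g^3 - 99.081798*g^2 + 228.22674*g - 39.295864)/(191.102976*g^9 + 70.668288*g^8 + 102.27168*g^7 - 271.193833*g^6 - 55.941126*g^5 - 98.754084*g^4 + 140.378008*g^3 + 10.81584*g^2 + 24.707712*g - 25.934336)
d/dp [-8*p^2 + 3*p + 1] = 3 - 16*p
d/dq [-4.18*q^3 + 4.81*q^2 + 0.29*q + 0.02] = -12.54*q^2 + 9.62*q + 0.29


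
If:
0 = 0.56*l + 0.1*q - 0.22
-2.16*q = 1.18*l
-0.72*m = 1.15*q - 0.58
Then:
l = 0.44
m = 1.19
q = -0.24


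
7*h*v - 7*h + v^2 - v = (7*h + v)*(v - 1)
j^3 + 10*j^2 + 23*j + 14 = (j + 1)*(j + 2)*(j + 7)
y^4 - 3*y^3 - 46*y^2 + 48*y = y*(y - 8)*(y - 1)*(y + 6)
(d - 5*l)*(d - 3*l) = d^2 - 8*d*l + 15*l^2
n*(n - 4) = n^2 - 4*n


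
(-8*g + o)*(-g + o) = 8*g^2 - 9*g*o + o^2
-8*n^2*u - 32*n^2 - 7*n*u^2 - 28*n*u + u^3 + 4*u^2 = (-8*n + u)*(n + u)*(u + 4)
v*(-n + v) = -n*v + v^2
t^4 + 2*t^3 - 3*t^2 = t^2*(t - 1)*(t + 3)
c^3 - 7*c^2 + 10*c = c*(c - 5)*(c - 2)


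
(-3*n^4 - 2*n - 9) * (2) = -6*n^4 - 4*n - 18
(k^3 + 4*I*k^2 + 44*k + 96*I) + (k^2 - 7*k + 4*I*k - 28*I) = k^3 + k^2 + 4*I*k^2 + 37*k + 4*I*k + 68*I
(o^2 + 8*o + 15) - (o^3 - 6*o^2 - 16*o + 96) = -o^3 + 7*o^2 + 24*o - 81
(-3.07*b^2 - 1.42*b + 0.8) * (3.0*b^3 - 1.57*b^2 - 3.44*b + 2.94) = -9.21*b^5 + 0.5599*b^4 + 15.1902*b^3 - 5.397*b^2 - 6.9268*b + 2.352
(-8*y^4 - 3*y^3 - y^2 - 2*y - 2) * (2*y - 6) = -16*y^5 + 42*y^4 + 16*y^3 + 2*y^2 + 8*y + 12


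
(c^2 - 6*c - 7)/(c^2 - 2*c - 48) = (-c^2 + 6*c + 7)/(-c^2 + 2*c + 48)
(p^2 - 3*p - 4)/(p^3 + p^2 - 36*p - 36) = (p - 4)/(p^2 - 36)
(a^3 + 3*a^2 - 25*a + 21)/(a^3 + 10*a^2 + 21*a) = (a^2 - 4*a + 3)/(a*(a + 3))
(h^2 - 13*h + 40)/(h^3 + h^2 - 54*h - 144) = (h - 5)/(h^2 + 9*h + 18)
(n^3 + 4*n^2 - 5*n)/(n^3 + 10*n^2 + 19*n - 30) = n/(n + 6)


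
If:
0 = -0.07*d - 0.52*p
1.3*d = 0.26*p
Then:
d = 0.00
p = 0.00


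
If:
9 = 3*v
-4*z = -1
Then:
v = 3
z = 1/4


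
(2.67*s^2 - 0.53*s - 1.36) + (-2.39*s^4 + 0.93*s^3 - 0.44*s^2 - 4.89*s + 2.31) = -2.39*s^4 + 0.93*s^3 + 2.23*s^2 - 5.42*s + 0.95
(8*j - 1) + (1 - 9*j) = -j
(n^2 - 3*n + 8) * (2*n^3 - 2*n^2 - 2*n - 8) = 2*n^5 - 8*n^4 + 20*n^3 - 18*n^2 + 8*n - 64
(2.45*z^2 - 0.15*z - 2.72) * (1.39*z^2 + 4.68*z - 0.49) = 3.4055*z^4 + 11.2575*z^3 - 5.6833*z^2 - 12.6561*z + 1.3328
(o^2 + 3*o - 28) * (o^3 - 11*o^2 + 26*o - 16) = o^5 - 8*o^4 - 35*o^3 + 370*o^2 - 776*o + 448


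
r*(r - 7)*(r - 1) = r^3 - 8*r^2 + 7*r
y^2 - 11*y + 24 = (y - 8)*(y - 3)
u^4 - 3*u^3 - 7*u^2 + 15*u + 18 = (u - 3)^2*(u + 1)*(u + 2)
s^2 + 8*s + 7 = (s + 1)*(s + 7)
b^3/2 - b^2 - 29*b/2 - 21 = (b/2 + 1)*(b - 7)*(b + 3)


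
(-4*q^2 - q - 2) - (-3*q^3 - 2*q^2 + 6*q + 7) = 3*q^3 - 2*q^2 - 7*q - 9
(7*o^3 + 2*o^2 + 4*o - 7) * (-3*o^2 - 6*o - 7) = -21*o^5 - 48*o^4 - 73*o^3 - 17*o^2 + 14*o + 49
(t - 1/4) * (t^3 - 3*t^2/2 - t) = t^4 - 7*t^3/4 - 5*t^2/8 + t/4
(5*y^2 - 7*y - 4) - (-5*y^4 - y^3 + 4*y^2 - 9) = 5*y^4 + y^3 + y^2 - 7*y + 5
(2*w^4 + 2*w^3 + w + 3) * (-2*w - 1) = -4*w^5 - 6*w^4 - 2*w^3 - 2*w^2 - 7*w - 3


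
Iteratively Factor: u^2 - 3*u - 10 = (u + 2)*(u - 5)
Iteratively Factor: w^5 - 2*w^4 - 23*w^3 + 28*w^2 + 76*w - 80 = (w - 1)*(w^4 - w^3 - 24*w^2 + 4*w + 80) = (w - 5)*(w - 1)*(w^3 + 4*w^2 - 4*w - 16) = (w - 5)*(w - 1)*(w + 4)*(w^2 - 4) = (w - 5)*(w - 1)*(w + 2)*(w + 4)*(w - 2)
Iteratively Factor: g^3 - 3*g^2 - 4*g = (g + 1)*(g^2 - 4*g) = (g - 4)*(g + 1)*(g)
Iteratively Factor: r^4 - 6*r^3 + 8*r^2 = (r)*(r^3 - 6*r^2 + 8*r) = r^2*(r^2 - 6*r + 8) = r^2*(r - 4)*(r - 2)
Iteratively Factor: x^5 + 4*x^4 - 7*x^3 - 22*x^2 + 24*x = (x - 1)*(x^4 + 5*x^3 - 2*x^2 - 24*x) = x*(x - 1)*(x^3 + 5*x^2 - 2*x - 24) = x*(x - 1)*(x + 3)*(x^2 + 2*x - 8) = x*(x - 1)*(x + 3)*(x + 4)*(x - 2)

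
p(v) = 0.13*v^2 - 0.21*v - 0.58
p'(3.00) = 0.57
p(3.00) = -0.04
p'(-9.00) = -2.55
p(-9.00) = 11.84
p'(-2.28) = -0.80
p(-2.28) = 0.57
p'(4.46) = 0.95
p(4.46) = 1.07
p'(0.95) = 0.04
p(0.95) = -0.66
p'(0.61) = -0.05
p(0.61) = -0.66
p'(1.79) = 0.26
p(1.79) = -0.54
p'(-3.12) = -1.02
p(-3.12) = 1.34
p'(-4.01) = -1.25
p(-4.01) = 2.35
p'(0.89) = 0.02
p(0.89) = -0.66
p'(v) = 0.26*v - 0.21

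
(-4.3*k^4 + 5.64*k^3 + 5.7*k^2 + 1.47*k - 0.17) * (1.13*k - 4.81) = -4.859*k^5 + 27.0562*k^4 - 20.6874*k^3 - 25.7559*k^2 - 7.2628*k + 0.8177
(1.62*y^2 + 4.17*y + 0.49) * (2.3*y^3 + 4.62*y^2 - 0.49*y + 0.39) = 3.726*y^5 + 17.0754*y^4 + 19.5986*y^3 + 0.8523*y^2 + 1.3862*y + 0.1911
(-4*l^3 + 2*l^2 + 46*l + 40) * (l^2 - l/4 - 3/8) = -4*l^5 + 3*l^4 + 47*l^3 + 111*l^2/4 - 109*l/4 - 15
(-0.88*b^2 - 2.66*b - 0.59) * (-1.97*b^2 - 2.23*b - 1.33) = 1.7336*b^4 + 7.2026*b^3 + 8.2645*b^2 + 4.8535*b + 0.7847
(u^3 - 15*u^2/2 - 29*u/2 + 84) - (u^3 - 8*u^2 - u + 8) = u^2/2 - 27*u/2 + 76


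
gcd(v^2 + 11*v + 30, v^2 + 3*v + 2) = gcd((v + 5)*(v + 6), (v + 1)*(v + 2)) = 1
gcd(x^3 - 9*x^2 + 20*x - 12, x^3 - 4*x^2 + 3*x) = x - 1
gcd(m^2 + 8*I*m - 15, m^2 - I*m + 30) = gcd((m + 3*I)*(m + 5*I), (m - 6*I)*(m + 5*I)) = m + 5*I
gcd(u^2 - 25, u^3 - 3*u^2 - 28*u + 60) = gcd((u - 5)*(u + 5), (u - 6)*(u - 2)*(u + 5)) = u + 5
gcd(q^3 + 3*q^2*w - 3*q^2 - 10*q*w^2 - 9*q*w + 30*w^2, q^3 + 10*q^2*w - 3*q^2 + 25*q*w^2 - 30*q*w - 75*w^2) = q^2 + 5*q*w - 3*q - 15*w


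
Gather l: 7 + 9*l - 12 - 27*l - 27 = -18*l - 32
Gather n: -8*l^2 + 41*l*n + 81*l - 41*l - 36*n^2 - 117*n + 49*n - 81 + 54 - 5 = -8*l^2 + 40*l - 36*n^2 + n*(41*l - 68) - 32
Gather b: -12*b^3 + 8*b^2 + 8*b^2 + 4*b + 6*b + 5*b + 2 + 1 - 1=-12*b^3 + 16*b^2 + 15*b + 2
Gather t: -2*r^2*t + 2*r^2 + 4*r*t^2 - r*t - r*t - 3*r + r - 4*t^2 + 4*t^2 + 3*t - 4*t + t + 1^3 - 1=2*r^2 + 4*r*t^2 - 2*r + t*(-2*r^2 - 2*r)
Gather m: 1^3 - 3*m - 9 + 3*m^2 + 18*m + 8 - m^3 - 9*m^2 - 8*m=-m^3 - 6*m^2 + 7*m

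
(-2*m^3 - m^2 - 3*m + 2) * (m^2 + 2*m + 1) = -2*m^5 - 5*m^4 - 7*m^3 - 5*m^2 + m + 2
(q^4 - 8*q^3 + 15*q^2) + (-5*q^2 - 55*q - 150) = q^4 - 8*q^3 + 10*q^2 - 55*q - 150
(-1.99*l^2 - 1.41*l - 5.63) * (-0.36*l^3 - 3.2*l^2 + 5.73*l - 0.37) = 0.7164*l^5 + 6.8756*l^4 - 4.8639*l^3 + 10.673*l^2 - 31.7382*l + 2.0831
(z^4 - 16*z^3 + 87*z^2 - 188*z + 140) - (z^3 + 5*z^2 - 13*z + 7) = z^4 - 17*z^3 + 82*z^2 - 175*z + 133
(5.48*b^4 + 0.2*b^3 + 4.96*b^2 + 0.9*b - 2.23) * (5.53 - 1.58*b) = -8.6584*b^5 + 29.9884*b^4 - 6.7308*b^3 + 26.0068*b^2 + 8.5004*b - 12.3319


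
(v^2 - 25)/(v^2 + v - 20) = (v - 5)/(v - 4)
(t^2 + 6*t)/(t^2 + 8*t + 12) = t/(t + 2)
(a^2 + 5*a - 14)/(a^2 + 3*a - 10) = (a + 7)/(a + 5)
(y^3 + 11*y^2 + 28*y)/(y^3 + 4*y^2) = (y + 7)/y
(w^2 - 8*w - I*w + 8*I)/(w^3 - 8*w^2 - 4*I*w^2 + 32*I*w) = (w - I)/(w*(w - 4*I))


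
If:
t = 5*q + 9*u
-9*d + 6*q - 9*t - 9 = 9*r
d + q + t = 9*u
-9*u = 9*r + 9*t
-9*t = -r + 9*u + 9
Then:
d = -981/925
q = 327/1850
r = 9/10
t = -267/370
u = -33/185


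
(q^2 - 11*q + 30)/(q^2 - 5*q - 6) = (q - 5)/(q + 1)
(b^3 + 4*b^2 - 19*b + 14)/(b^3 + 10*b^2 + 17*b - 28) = (b - 2)/(b + 4)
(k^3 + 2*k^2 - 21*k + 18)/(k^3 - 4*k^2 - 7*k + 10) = (k^2 + 3*k - 18)/(k^2 - 3*k - 10)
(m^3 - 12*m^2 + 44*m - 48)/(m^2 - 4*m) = m - 8 + 12/m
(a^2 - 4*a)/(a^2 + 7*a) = (a - 4)/(a + 7)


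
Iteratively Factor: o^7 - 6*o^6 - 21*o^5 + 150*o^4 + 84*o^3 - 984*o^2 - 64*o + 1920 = (o - 3)*(o^6 - 3*o^5 - 30*o^4 + 60*o^3 + 264*o^2 - 192*o - 640) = (o - 4)*(o - 3)*(o^5 + o^4 - 26*o^3 - 44*o^2 + 88*o + 160) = (o - 4)*(o - 3)*(o + 2)*(o^4 - o^3 - 24*o^2 + 4*o + 80) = (o - 4)*(o - 3)*(o - 2)*(o + 2)*(o^3 + o^2 - 22*o - 40) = (o - 5)*(o - 4)*(o - 3)*(o - 2)*(o + 2)*(o^2 + 6*o + 8) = (o - 5)*(o - 4)*(o - 3)*(o - 2)*(o + 2)*(o + 4)*(o + 2)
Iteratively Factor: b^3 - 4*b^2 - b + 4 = (b - 1)*(b^2 - 3*b - 4) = (b - 4)*(b - 1)*(b + 1)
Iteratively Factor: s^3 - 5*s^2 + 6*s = (s)*(s^2 - 5*s + 6) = s*(s - 2)*(s - 3)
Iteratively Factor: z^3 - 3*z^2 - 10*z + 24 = (z + 3)*(z^2 - 6*z + 8) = (z - 4)*(z + 3)*(z - 2)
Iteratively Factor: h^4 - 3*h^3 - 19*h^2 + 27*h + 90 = (h + 2)*(h^3 - 5*h^2 - 9*h + 45) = (h - 3)*(h + 2)*(h^2 - 2*h - 15) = (h - 3)*(h + 2)*(h + 3)*(h - 5)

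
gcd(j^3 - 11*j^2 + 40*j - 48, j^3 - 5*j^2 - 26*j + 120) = j - 4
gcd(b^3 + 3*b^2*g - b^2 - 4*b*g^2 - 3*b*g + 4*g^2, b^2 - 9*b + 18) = 1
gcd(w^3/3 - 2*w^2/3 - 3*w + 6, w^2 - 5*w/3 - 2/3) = w - 2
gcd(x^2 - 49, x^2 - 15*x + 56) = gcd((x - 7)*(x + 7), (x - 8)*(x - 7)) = x - 7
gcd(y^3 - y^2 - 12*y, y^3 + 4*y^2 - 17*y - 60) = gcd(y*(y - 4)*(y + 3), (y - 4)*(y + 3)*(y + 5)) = y^2 - y - 12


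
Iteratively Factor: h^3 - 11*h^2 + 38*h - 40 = (h - 4)*(h^2 - 7*h + 10) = (h - 4)*(h - 2)*(h - 5)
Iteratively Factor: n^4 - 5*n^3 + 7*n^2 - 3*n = (n - 1)*(n^3 - 4*n^2 + 3*n) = n*(n - 1)*(n^2 - 4*n + 3) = n*(n - 1)^2*(n - 3)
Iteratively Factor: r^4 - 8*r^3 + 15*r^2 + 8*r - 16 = (r - 4)*(r^3 - 4*r^2 - r + 4) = (r - 4)^2*(r^2 - 1) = (r - 4)^2*(r - 1)*(r + 1)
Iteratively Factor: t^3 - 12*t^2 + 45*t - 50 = (t - 2)*(t^2 - 10*t + 25) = (t - 5)*(t - 2)*(t - 5)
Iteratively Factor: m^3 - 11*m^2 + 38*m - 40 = (m - 5)*(m^2 - 6*m + 8) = (m - 5)*(m - 4)*(m - 2)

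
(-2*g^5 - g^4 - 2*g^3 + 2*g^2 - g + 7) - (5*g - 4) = -2*g^5 - g^4 - 2*g^3 + 2*g^2 - 6*g + 11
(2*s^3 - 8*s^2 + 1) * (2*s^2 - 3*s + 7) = 4*s^5 - 22*s^4 + 38*s^3 - 54*s^2 - 3*s + 7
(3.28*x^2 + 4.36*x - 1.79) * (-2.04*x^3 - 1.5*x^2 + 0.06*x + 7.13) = -6.6912*x^5 - 13.8144*x^4 - 2.6916*x^3 + 26.333*x^2 + 30.9794*x - 12.7627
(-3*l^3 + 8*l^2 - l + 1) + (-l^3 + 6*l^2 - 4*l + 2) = -4*l^3 + 14*l^2 - 5*l + 3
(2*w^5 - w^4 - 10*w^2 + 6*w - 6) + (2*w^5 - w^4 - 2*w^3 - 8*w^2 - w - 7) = 4*w^5 - 2*w^4 - 2*w^3 - 18*w^2 + 5*w - 13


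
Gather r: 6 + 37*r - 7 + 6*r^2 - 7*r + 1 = 6*r^2 + 30*r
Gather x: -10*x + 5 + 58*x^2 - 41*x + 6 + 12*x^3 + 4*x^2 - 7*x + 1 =12*x^3 + 62*x^2 - 58*x + 12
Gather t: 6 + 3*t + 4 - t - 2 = 2*t + 8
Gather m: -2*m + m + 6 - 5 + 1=2 - m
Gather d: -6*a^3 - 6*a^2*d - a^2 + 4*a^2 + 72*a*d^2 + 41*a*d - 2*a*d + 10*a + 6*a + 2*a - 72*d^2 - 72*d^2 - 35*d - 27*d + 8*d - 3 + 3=-6*a^3 + 3*a^2 + 18*a + d^2*(72*a - 144) + d*(-6*a^2 + 39*a - 54)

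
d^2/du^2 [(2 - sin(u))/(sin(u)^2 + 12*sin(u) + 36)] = (sin(u)^3 - 32*sin(u)^2 + 58*sin(u) + 36)/(sin(u) + 6)^4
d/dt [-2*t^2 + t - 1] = 1 - 4*t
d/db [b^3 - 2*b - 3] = 3*b^2 - 2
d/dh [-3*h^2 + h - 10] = 1 - 6*h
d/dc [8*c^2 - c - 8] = 16*c - 1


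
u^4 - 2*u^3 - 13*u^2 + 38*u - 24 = (u - 3)*(u - 2)*(u - 1)*(u + 4)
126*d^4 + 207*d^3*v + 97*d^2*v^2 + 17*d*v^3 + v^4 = (d + v)*(3*d + v)*(6*d + v)*(7*d + v)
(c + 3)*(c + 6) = c^2 + 9*c + 18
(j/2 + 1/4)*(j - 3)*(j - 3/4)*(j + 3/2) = j^4/2 - 7*j^3/8 - 9*j^2/4 + 27*j/32 + 27/32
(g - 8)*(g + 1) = g^2 - 7*g - 8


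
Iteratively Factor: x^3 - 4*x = (x)*(x^2 - 4) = x*(x - 2)*(x + 2)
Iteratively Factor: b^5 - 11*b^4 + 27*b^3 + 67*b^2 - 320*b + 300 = (b - 5)*(b^4 - 6*b^3 - 3*b^2 + 52*b - 60) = (b - 5)*(b - 2)*(b^3 - 4*b^2 - 11*b + 30) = (b - 5)*(b - 2)^2*(b^2 - 2*b - 15) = (b - 5)^2*(b - 2)^2*(b + 3)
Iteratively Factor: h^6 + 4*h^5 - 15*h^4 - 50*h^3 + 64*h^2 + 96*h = (h - 2)*(h^5 + 6*h^4 - 3*h^3 - 56*h^2 - 48*h) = (h - 2)*(h + 1)*(h^4 + 5*h^3 - 8*h^2 - 48*h) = (h - 3)*(h - 2)*(h + 1)*(h^3 + 8*h^2 + 16*h) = h*(h - 3)*(h - 2)*(h + 1)*(h^2 + 8*h + 16) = h*(h - 3)*(h - 2)*(h + 1)*(h + 4)*(h + 4)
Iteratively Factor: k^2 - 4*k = (k)*(k - 4)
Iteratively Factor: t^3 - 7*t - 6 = (t + 1)*(t^2 - t - 6) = (t - 3)*(t + 1)*(t + 2)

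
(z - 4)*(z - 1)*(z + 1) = z^3 - 4*z^2 - z + 4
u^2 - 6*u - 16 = (u - 8)*(u + 2)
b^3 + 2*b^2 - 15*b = b*(b - 3)*(b + 5)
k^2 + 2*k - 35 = (k - 5)*(k + 7)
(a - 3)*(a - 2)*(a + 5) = a^3 - 19*a + 30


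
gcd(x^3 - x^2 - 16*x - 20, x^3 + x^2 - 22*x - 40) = x^2 - 3*x - 10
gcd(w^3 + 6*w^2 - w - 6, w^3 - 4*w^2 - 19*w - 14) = w + 1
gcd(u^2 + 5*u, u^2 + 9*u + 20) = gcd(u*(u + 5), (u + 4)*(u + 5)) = u + 5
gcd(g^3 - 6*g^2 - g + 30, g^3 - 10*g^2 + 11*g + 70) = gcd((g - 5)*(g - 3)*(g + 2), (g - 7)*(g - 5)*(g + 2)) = g^2 - 3*g - 10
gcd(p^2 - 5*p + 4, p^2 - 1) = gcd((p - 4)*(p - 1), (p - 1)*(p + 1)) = p - 1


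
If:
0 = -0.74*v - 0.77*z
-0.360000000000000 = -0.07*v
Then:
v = 5.14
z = -4.94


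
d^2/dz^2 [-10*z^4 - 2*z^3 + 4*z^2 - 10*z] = -120*z^2 - 12*z + 8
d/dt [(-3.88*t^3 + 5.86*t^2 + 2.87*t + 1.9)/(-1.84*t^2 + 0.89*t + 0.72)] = (7.1392*t^4 - 6.9064*t^3 + 2.1154*t^2 + 15.4304*t + 0.3754)/(3.3856*t^4 - 3.2752*t^3 - 1.8575*t^2 + 1.2816*t + 0.5184)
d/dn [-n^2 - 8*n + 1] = -2*n - 8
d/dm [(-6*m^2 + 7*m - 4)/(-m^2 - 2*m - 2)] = (19*m^2 + 16*m - 22)/(m^4 + 4*m^3 + 8*m^2 + 8*m + 4)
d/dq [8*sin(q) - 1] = 8*cos(q)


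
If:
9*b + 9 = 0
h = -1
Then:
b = -1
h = -1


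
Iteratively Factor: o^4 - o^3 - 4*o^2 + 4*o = (o - 1)*(o^3 - 4*o) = (o - 2)*(o - 1)*(o^2 + 2*o) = o*(o - 2)*(o - 1)*(o + 2)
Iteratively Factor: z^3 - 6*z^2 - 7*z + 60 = (z - 4)*(z^2 - 2*z - 15) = (z - 4)*(z + 3)*(z - 5)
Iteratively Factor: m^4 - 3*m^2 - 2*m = (m)*(m^3 - 3*m - 2) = m*(m + 1)*(m^2 - m - 2) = m*(m - 2)*(m + 1)*(m + 1)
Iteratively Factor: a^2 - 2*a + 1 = (a - 1)*(a - 1)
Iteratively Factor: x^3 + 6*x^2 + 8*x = (x + 2)*(x^2 + 4*x) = x*(x + 2)*(x + 4)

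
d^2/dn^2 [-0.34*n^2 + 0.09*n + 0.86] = -0.680000000000000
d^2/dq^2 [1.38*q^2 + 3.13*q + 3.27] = 2.76000000000000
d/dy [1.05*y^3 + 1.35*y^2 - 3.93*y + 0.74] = 3.15*y^2 + 2.7*y - 3.93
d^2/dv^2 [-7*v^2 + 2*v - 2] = -14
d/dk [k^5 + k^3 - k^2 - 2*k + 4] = 5*k^4 + 3*k^2 - 2*k - 2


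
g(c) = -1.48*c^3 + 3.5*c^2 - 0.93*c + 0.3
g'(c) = -4.44*c^2 + 7.0*c - 0.93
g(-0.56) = 2.18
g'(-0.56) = -6.24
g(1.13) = 1.58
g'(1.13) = 1.31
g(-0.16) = 0.54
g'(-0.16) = -2.16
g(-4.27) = 183.31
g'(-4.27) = -111.77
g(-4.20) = 175.60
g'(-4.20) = -108.65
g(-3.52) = 111.49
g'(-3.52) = -80.58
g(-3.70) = 126.62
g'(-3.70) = -87.61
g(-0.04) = 0.34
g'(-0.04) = -1.22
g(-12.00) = 3072.90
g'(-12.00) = -724.29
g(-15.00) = 5796.75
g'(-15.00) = -1104.93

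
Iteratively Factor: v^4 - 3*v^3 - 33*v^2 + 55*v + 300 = (v + 3)*(v^3 - 6*v^2 - 15*v + 100) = (v - 5)*(v + 3)*(v^2 - v - 20) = (v - 5)^2*(v + 3)*(v + 4)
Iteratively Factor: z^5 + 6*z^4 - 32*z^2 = (z + 4)*(z^4 + 2*z^3 - 8*z^2) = z*(z + 4)*(z^3 + 2*z^2 - 8*z) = z*(z - 2)*(z + 4)*(z^2 + 4*z) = z*(z - 2)*(z + 4)^2*(z)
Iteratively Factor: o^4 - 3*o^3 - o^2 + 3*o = (o - 3)*(o^3 - o) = o*(o - 3)*(o^2 - 1) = o*(o - 3)*(o - 1)*(o + 1)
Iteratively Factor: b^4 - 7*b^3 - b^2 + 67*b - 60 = (b - 5)*(b^3 - 2*b^2 - 11*b + 12) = (b - 5)*(b - 1)*(b^2 - b - 12) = (b - 5)*(b - 1)*(b + 3)*(b - 4)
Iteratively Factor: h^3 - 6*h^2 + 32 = (h + 2)*(h^2 - 8*h + 16) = (h - 4)*(h + 2)*(h - 4)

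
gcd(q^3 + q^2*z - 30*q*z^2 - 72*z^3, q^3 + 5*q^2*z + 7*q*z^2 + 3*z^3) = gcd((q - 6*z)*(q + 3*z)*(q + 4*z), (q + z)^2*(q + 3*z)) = q + 3*z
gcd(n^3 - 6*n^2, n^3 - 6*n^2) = n^3 - 6*n^2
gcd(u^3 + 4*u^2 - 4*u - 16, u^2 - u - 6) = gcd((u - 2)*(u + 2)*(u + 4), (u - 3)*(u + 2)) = u + 2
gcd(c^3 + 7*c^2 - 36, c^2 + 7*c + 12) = c + 3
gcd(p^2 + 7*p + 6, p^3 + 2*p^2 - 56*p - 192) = p + 6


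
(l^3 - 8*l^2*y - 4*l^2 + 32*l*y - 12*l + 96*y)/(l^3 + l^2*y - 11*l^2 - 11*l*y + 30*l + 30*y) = (l^2 - 8*l*y + 2*l - 16*y)/(l^2 + l*y - 5*l - 5*y)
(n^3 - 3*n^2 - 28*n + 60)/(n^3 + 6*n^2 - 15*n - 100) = (n^2 - 8*n + 12)/(n^2 + n - 20)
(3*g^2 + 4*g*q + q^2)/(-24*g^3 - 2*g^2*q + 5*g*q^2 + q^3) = (g + q)/(-8*g^2 + 2*g*q + q^2)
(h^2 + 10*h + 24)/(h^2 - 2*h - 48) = (h + 4)/(h - 8)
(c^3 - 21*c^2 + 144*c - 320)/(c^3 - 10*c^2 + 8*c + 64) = (c^2 - 13*c + 40)/(c^2 - 2*c - 8)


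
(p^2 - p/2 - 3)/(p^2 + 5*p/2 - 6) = (2*p^2 - p - 6)/(2*p^2 + 5*p - 12)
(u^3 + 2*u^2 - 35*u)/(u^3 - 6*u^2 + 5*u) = (u + 7)/(u - 1)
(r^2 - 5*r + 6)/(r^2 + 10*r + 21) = (r^2 - 5*r + 6)/(r^2 + 10*r + 21)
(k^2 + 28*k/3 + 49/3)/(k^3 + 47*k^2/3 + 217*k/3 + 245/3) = (3*k + 7)/(3*k^2 + 26*k + 35)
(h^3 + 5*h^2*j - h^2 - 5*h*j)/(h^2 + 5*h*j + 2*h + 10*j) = h*(h - 1)/(h + 2)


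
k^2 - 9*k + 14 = (k - 7)*(k - 2)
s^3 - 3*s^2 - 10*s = s*(s - 5)*(s + 2)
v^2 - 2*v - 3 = (v - 3)*(v + 1)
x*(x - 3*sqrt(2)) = x^2 - 3*sqrt(2)*x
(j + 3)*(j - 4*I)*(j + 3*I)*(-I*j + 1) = -I*j^4 - 3*I*j^3 - 13*I*j^2 + 12*j - 39*I*j + 36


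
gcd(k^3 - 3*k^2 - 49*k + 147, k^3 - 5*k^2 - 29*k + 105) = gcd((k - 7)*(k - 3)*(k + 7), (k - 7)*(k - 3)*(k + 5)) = k^2 - 10*k + 21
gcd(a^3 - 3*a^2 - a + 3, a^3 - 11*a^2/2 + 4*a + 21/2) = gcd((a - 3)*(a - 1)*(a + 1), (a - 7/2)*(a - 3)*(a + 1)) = a^2 - 2*a - 3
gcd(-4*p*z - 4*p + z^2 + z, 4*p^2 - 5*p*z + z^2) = -4*p + z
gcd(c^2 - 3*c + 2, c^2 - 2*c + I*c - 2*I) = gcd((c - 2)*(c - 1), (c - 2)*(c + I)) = c - 2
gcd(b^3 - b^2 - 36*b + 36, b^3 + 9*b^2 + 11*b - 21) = b - 1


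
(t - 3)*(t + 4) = t^2 + t - 12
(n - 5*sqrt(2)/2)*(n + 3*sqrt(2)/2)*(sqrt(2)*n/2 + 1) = sqrt(2)*n^3/2 - 19*sqrt(2)*n/4 - 15/2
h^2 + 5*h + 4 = (h + 1)*(h + 4)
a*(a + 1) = a^2 + a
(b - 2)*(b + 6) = b^2 + 4*b - 12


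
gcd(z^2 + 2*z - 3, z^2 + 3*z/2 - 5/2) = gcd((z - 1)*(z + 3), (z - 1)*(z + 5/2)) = z - 1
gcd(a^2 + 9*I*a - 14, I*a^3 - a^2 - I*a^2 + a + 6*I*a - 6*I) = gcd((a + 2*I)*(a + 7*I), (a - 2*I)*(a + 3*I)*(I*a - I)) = 1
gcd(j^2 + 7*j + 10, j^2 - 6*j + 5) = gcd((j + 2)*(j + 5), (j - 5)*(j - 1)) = 1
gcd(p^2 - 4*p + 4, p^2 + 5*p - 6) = 1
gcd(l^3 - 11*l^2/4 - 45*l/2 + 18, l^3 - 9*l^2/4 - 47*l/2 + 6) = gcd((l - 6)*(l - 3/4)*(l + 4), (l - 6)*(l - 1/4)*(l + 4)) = l^2 - 2*l - 24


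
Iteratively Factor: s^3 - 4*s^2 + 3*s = (s - 3)*(s^2 - s) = s*(s - 3)*(s - 1)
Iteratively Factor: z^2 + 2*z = (z + 2)*(z)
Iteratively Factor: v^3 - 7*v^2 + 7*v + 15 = (v + 1)*(v^2 - 8*v + 15) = (v - 3)*(v + 1)*(v - 5)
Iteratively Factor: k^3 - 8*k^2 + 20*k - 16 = (k - 4)*(k^2 - 4*k + 4) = (k - 4)*(k - 2)*(k - 2)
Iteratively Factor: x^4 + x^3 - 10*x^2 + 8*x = (x)*(x^3 + x^2 - 10*x + 8) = x*(x + 4)*(x^2 - 3*x + 2) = x*(x - 1)*(x + 4)*(x - 2)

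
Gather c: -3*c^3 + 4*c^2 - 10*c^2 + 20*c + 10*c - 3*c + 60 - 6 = -3*c^3 - 6*c^2 + 27*c + 54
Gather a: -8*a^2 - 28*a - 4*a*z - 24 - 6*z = -8*a^2 + a*(-4*z - 28) - 6*z - 24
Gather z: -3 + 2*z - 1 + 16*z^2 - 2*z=16*z^2 - 4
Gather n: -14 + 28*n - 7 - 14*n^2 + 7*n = -14*n^2 + 35*n - 21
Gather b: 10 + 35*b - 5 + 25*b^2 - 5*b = 25*b^2 + 30*b + 5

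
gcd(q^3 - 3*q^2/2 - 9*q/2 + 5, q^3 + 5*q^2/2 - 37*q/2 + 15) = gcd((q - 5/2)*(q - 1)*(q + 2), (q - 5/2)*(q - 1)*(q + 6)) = q^2 - 7*q/2 + 5/2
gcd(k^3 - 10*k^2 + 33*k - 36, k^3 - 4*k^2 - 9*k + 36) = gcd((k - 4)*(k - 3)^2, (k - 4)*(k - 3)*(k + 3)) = k^2 - 7*k + 12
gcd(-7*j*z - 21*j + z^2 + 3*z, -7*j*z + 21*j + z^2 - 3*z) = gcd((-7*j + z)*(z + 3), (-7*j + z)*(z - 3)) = -7*j + z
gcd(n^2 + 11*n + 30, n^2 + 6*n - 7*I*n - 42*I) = n + 6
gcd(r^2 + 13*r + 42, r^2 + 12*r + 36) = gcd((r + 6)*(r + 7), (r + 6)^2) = r + 6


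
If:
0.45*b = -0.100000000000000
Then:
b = -0.22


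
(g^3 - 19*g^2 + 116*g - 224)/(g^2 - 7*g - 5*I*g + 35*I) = (g^2 - 12*g + 32)/(g - 5*I)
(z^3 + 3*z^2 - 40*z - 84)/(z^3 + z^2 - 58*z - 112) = (z - 6)/(z - 8)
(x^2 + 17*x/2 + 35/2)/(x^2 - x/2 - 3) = (2*x^2 + 17*x + 35)/(2*x^2 - x - 6)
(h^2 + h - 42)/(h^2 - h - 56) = (h - 6)/(h - 8)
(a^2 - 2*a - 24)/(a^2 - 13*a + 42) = (a + 4)/(a - 7)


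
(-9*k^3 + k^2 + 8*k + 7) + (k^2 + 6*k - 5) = -9*k^3 + 2*k^2 + 14*k + 2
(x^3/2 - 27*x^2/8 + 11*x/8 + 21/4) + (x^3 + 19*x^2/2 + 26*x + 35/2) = 3*x^3/2 + 49*x^2/8 + 219*x/8 + 91/4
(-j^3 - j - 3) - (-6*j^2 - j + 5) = -j^3 + 6*j^2 - 8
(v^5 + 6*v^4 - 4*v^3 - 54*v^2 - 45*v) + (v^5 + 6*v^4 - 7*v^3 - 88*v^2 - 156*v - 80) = 2*v^5 + 12*v^4 - 11*v^3 - 142*v^2 - 201*v - 80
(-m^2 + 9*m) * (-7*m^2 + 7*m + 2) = 7*m^4 - 70*m^3 + 61*m^2 + 18*m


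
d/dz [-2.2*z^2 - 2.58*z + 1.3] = -4.4*z - 2.58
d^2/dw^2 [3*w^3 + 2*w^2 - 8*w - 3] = 18*w + 4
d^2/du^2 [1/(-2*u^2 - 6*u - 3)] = 4*(2*u^2 + 6*u - 2*(2*u + 3)^2 + 3)/(2*u^2 + 6*u + 3)^3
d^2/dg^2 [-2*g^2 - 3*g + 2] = -4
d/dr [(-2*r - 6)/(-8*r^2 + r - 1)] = 2*(8*r^2 - r - (r + 3)*(16*r - 1) + 1)/(8*r^2 - r + 1)^2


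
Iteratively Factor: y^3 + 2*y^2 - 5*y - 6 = (y + 3)*(y^2 - y - 2) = (y + 1)*(y + 3)*(y - 2)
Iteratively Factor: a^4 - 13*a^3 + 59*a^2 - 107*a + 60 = (a - 5)*(a^3 - 8*a^2 + 19*a - 12) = (a - 5)*(a - 4)*(a^2 - 4*a + 3) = (a - 5)*(a - 4)*(a - 1)*(a - 3)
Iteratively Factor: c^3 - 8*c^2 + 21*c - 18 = (c - 2)*(c^2 - 6*c + 9) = (c - 3)*(c - 2)*(c - 3)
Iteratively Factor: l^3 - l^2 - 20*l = (l - 5)*(l^2 + 4*l) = (l - 5)*(l + 4)*(l)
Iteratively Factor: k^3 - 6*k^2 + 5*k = (k)*(k^2 - 6*k + 5) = k*(k - 1)*(k - 5)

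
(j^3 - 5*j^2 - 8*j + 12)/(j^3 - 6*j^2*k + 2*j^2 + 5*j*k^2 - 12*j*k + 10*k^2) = (j^2 - 7*j + 6)/(j^2 - 6*j*k + 5*k^2)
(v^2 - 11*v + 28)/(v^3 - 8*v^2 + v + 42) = (v - 4)/(v^2 - v - 6)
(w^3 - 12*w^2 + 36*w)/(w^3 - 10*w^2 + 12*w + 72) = w/(w + 2)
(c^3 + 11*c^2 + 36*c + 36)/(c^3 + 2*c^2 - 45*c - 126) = (c + 2)/(c - 7)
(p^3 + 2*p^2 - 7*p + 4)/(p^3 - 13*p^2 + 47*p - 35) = (p^2 + 3*p - 4)/(p^2 - 12*p + 35)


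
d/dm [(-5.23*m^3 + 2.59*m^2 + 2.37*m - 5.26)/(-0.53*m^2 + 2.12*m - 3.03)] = (2.7719*m^4 - 22.1752*m^3 + 54.2876*m^2 - 21.271*m + 3.9701)/(0.2809*m^4 - 2.2472*m^3 + 7.7062*m^2 - 12.8472*m + 9.1809)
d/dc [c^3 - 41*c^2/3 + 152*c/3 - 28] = 3*c^2 - 82*c/3 + 152/3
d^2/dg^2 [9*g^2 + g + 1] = 18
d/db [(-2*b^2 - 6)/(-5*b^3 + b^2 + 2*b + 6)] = 2*(-5*b^4 - 47*b^2 - 6*b + 6)/(25*b^6 - 10*b^5 - 19*b^4 - 56*b^3 + 16*b^2 + 24*b + 36)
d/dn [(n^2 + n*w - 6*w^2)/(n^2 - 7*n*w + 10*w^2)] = -8*w/(n^2 - 10*n*w + 25*w^2)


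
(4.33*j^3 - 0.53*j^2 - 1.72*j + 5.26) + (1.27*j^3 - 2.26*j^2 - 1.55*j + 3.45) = 5.6*j^3 - 2.79*j^2 - 3.27*j + 8.71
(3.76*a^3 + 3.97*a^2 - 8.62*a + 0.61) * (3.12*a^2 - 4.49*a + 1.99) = 11.7312*a^5 - 4.496*a^4 - 37.2373*a^3 + 48.5073*a^2 - 19.8927*a + 1.2139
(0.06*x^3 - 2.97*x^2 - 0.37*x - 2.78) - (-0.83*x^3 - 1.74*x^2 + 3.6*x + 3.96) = 0.89*x^3 - 1.23*x^2 - 3.97*x - 6.74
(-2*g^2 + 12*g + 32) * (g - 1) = -2*g^3 + 14*g^2 + 20*g - 32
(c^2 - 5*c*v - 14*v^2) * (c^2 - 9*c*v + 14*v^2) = c^4 - 14*c^3*v + 45*c^2*v^2 + 56*c*v^3 - 196*v^4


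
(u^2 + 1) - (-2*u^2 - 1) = 3*u^2 + 2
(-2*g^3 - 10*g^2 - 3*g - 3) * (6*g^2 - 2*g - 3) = -12*g^5 - 56*g^4 + 8*g^3 + 18*g^2 + 15*g + 9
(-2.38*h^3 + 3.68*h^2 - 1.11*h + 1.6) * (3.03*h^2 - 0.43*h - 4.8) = -7.2114*h^5 + 12.1738*h^4 + 6.4783*h^3 - 12.3387*h^2 + 4.64*h - 7.68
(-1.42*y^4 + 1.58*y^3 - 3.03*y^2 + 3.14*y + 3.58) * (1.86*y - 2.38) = -2.6412*y^5 + 6.3184*y^4 - 9.3962*y^3 + 13.0518*y^2 - 0.8144*y - 8.5204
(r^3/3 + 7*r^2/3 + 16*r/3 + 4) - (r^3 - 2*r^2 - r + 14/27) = -2*r^3/3 + 13*r^2/3 + 19*r/3 + 94/27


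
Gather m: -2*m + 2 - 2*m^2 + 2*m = 2 - 2*m^2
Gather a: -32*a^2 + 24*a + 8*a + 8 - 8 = -32*a^2 + 32*a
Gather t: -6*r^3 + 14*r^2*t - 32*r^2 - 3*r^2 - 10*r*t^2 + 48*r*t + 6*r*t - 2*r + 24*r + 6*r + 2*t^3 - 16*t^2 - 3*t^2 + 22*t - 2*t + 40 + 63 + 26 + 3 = -6*r^3 - 35*r^2 + 28*r + 2*t^3 + t^2*(-10*r - 19) + t*(14*r^2 + 54*r + 20) + 132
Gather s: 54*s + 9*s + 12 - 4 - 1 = 63*s + 7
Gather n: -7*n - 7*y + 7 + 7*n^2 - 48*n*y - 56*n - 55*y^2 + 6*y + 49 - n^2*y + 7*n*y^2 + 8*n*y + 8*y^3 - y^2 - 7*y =n^2*(7 - y) + n*(7*y^2 - 40*y - 63) + 8*y^3 - 56*y^2 - 8*y + 56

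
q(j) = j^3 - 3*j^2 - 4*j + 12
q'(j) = 3*j^2 - 6*j - 4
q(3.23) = 1.48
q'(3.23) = 7.92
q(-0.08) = 12.30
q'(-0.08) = -3.50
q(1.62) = 1.90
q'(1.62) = -5.85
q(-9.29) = -1011.52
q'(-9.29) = 310.65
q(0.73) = 7.87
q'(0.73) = -6.78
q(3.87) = 9.55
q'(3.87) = 17.71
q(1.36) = 3.53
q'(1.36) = -6.61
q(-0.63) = 13.08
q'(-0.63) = 0.97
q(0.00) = 12.00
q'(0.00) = -4.00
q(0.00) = 12.00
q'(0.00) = -4.00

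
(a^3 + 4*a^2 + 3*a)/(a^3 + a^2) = (a + 3)/a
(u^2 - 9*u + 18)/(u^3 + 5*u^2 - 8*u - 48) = (u - 6)/(u^2 + 8*u + 16)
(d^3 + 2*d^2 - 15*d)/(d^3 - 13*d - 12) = d*(-d^2 - 2*d + 15)/(-d^3 + 13*d + 12)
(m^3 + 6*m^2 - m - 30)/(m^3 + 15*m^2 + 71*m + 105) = (m - 2)/(m + 7)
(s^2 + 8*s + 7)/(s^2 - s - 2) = (s + 7)/(s - 2)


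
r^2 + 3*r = r*(r + 3)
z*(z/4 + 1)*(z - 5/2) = z^3/4 + 3*z^2/8 - 5*z/2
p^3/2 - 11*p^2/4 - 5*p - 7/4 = (p/2 + 1/2)*(p - 7)*(p + 1/2)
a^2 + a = a*(a + 1)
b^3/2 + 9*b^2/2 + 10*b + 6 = (b/2 + 1)*(b + 1)*(b + 6)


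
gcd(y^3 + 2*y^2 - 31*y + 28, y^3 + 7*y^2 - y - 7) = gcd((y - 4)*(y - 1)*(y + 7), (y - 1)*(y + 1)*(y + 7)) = y^2 + 6*y - 7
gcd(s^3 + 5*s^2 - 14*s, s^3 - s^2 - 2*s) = s^2 - 2*s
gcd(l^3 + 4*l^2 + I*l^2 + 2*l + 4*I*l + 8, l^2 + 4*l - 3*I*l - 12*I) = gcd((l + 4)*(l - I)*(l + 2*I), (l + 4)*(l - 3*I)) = l + 4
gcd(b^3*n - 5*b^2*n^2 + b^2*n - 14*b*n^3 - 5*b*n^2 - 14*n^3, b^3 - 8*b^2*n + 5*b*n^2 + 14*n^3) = b - 7*n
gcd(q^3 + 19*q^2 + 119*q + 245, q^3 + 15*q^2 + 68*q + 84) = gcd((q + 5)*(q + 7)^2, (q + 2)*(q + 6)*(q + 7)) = q + 7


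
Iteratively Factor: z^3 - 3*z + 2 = (z - 1)*(z^2 + z - 2) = (z - 1)^2*(z + 2)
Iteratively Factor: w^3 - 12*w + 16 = (w + 4)*(w^2 - 4*w + 4) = (w - 2)*(w + 4)*(w - 2)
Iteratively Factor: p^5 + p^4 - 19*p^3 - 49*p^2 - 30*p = (p + 3)*(p^4 - 2*p^3 - 13*p^2 - 10*p) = p*(p + 3)*(p^3 - 2*p^2 - 13*p - 10) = p*(p - 5)*(p + 3)*(p^2 + 3*p + 2) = p*(p - 5)*(p + 2)*(p + 3)*(p + 1)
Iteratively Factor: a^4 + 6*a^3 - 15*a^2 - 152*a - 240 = (a + 3)*(a^3 + 3*a^2 - 24*a - 80) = (a - 5)*(a + 3)*(a^2 + 8*a + 16) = (a - 5)*(a + 3)*(a + 4)*(a + 4)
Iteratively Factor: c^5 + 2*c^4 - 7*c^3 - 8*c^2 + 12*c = (c - 1)*(c^4 + 3*c^3 - 4*c^2 - 12*c) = (c - 1)*(c + 3)*(c^3 - 4*c) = (c - 2)*(c - 1)*(c + 3)*(c^2 + 2*c) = (c - 2)*(c - 1)*(c + 2)*(c + 3)*(c)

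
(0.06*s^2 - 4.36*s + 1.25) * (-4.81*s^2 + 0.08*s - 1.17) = -0.2886*s^4 + 20.9764*s^3 - 6.4315*s^2 + 5.2012*s - 1.4625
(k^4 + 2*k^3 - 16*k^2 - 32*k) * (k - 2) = k^5 - 20*k^3 + 64*k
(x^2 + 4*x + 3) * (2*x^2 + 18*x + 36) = 2*x^4 + 26*x^3 + 114*x^2 + 198*x + 108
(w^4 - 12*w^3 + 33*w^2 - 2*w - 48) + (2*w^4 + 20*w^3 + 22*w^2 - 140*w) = 3*w^4 + 8*w^3 + 55*w^2 - 142*w - 48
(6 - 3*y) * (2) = 12 - 6*y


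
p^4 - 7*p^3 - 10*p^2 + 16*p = p*(p - 8)*(p - 1)*(p + 2)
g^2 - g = g*(g - 1)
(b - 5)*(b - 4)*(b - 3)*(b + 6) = b^4 - 6*b^3 - 25*b^2 + 222*b - 360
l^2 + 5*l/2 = l*(l + 5/2)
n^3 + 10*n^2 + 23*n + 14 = (n + 1)*(n + 2)*(n + 7)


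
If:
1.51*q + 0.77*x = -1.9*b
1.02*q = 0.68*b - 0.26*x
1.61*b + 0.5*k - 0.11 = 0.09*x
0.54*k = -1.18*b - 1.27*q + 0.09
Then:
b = -0.01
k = 0.29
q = -0.04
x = 0.11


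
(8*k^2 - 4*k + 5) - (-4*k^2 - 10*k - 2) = 12*k^2 + 6*k + 7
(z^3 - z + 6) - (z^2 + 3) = z^3 - z^2 - z + 3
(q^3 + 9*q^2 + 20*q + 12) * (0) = 0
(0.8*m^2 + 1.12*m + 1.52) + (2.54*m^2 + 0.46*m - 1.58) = 3.34*m^2 + 1.58*m - 0.0600000000000001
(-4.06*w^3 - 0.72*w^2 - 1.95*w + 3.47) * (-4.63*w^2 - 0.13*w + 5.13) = 18.7978*w^5 + 3.8614*w^4 - 11.7057*w^3 - 19.5062*w^2 - 10.4546*w + 17.8011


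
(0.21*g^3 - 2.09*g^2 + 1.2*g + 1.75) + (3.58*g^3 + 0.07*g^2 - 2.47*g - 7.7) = 3.79*g^3 - 2.02*g^2 - 1.27*g - 5.95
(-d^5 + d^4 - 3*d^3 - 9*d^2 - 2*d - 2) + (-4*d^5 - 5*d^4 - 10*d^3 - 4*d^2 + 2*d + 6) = -5*d^5 - 4*d^4 - 13*d^3 - 13*d^2 + 4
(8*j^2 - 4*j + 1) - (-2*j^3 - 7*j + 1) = 2*j^3 + 8*j^2 + 3*j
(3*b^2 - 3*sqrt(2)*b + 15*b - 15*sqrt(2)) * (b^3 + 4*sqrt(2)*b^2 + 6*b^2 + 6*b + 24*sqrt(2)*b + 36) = 3*b^5 + 9*sqrt(2)*b^4 + 33*b^4 + 84*b^3 + 99*sqrt(2)*b^3 - 66*b^2 + 252*sqrt(2)*b^2 - 198*sqrt(2)*b - 180*b - 540*sqrt(2)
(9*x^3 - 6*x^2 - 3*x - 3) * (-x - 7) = -9*x^4 - 57*x^3 + 45*x^2 + 24*x + 21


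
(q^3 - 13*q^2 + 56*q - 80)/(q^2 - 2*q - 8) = (q^2 - 9*q + 20)/(q + 2)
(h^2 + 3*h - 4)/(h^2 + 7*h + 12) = (h - 1)/(h + 3)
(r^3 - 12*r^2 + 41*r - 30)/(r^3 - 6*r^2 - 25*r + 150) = (r - 1)/(r + 5)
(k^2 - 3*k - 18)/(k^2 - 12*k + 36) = (k + 3)/(k - 6)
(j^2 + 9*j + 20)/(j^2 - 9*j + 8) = (j^2 + 9*j + 20)/(j^2 - 9*j + 8)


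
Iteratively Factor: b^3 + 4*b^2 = (b)*(b^2 + 4*b) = b*(b + 4)*(b)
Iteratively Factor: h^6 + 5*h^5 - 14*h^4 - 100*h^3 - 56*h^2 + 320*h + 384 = (h + 2)*(h^5 + 3*h^4 - 20*h^3 - 60*h^2 + 64*h + 192) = (h + 2)*(h + 3)*(h^4 - 20*h^2 + 64) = (h - 4)*(h + 2)*(h + 3)*(h^3 + 4*h^2 - 4*h - 16) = (h - 4)*(h + 2)*(h + 3)*(h + 4)*(h^2 - 4) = (h - 4)*(h - 2)*(h + 2)*(h + 3)*(h + 4)*(h + 2)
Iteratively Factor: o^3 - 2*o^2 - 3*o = (o - 3)*(o^2 + o) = o*(o - 3)*(o + 1)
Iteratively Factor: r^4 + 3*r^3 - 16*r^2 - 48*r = (r - 4)*(r^3 + 7*r^2 + 12*r) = (r - 4)*(r + 4)*(r^2 + 3*r) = (r - 4)*(r + 3)*(r + 4)*(r)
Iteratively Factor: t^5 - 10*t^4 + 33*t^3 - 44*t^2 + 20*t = (t - 5)*(t^4 - 5*t^3 + 8*t^2 - 4*t) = (t - 5)*(t - 2)*(t^3 - 3*t^2 + 2*t) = t*(t - 5)*(t - 2)*(t^2 - 3*t + 2) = t*(t - 5)*(t - 2)*(t - 1)*(t - 2)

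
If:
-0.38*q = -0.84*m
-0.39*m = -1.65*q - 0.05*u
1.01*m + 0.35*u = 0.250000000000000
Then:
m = -0.01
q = -0.03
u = 0.75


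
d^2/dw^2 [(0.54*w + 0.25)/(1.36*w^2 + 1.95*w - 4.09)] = ((0.54*w + 0.25)*(2.72*w + 1.95)*(5.44*w + 3.9) - (4.4064*w + 2.786)*(1.36*w^2 + 1.95*w - 4.09))/(1.36*w^2 + 1.95*w - 4.09)^3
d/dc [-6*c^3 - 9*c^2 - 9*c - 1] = -18*c^2 - 18*c - 9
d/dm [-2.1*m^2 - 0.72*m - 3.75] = -4.2*m - 0.72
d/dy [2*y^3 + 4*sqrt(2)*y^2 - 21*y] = 6*y^2 + 8*sqrt(2)*y - 21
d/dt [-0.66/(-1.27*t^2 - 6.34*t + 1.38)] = (-1.6764*t - 4.1844)/(1.27*t^2 + 6.34*t - 1.38)^2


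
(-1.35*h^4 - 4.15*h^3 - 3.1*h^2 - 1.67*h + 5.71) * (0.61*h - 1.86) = -0.8235*h^5 - 0.0205000000000002*h^4 + 5.828*h^3 + 4.7473*h^2 + 6.5893*h - 10.6206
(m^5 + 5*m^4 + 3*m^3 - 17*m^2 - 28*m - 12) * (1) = m^5 + 5*m^4 + 3*m^3 - 17*m^2 - 28*m - 12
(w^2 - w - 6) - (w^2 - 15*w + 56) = 14*w - 62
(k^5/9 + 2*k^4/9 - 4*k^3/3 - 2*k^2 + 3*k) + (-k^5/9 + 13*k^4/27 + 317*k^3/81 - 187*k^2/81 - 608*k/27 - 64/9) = 19*k^4/27 + 209*k^3/81 - 349*k^2/81 - 527*k/27 - 64/9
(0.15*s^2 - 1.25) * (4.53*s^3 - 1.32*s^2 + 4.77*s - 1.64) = 0.6795*s^5 - 0.198*s^4 - 4.947*s^3 + 1.404*s^2 - 5.9625*s + 2.05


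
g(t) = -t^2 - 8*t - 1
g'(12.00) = -32.00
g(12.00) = -241.00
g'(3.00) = -14.00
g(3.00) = -34.00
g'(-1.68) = -4.64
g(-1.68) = 9.62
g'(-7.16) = 6.32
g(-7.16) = 5.01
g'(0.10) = -8.20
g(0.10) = -1.81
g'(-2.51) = -2.98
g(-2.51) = 12.78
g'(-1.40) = -5.20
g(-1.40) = 8.24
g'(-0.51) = -6.98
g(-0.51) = 2.82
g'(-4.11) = 0.22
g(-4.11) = 14.99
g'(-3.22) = -1.56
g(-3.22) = 14.39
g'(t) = -2*t - 8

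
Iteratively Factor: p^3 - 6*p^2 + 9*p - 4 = (p - 1)*(p^2 - 5*p + 4) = (p - 1)^2*(p - 4)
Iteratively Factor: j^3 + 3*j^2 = (j)*(j^2 + 3*j) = j^2*(j + 3)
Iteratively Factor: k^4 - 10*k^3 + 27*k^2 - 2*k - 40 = (k - 5)*(k^3 - 5*k^2 + 2*k + 8) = (k - 5)*(k + 1)*(k^2 - 6*k + 8) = (k - 5)*(k - 4)*(k + 1)*(k - 2)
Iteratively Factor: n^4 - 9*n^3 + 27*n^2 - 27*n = (n - 3)*(n^3 - 6*n^2 + 9*n) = n*(n - 3)*(n^2 - 6*n + 9) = n*(n - 3)^2*(n - 3)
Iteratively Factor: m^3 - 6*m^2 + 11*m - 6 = (m - 2)*(m^2 - 4*m + 3) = (m - 2)*(m - 1)*(m - 3)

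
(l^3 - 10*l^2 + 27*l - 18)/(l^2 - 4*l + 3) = l - 6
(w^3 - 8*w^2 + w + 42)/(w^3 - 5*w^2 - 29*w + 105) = (w + 2)/(w + 5)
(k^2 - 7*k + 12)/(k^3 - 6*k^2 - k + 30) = (k - 4)/(k^2 - 3*k - 10)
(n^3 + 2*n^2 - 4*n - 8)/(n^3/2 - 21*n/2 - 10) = 2*(-n^3 - 2*n^2 + 4*n + 8)/(-n^3 + 21*n + 20)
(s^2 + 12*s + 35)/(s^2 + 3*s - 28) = (s + 5)/(s - 4)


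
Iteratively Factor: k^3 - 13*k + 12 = (k - 1)*(k^2 + k - 12) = (k - 1)*(k + 4)*(k - 3)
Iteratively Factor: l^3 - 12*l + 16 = (l - 2)*(l^2 + 2*l - 8) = (l - 2)*(l + 4)*(l - 2)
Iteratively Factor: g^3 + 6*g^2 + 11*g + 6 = (g + 1)*(g^2 + 5*g + 6) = (g + 1)*(g + 2)*(g + 3)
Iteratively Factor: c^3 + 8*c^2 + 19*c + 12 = (c + 4)*(c^2 + 4*c + 3) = (c + 3)*(c + 4)*(c + 1)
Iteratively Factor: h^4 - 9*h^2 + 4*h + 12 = (h + 3)*(h^3 - 3*h^2 + 4) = (h - 2)*(h + 3)*(h^2 - h - 2) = (h - 2)^2*(h + 3)*(h + 1)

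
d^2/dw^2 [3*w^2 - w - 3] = 6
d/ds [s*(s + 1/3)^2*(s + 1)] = 4*s^3 + 5*s^2 + 14*s/9 + 1/9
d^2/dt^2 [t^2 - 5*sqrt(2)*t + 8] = 2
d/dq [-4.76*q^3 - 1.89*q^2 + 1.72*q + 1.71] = -14.28*q^2 - 3.78*q + 1.72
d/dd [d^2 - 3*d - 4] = 2*d - 3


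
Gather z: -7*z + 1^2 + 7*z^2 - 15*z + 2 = 7*z^2 - 22*z + 3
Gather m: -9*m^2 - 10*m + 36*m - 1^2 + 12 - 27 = -9*m^2 + 26*m - 16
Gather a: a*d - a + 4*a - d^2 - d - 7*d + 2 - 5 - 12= a*(d + 3) - d^2 - 8*d - 15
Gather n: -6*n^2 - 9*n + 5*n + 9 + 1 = -6*n^2 - 4*n + 10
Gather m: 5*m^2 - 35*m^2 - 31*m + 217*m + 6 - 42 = -30*m^2 + 186*m - 36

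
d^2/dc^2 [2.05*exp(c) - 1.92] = 2.05*exp(c)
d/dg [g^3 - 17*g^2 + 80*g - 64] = 3*g^2 - 34*g + 80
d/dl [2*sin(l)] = 2*cos(l)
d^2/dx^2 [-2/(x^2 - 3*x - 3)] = 4*(-x^2 + 3*x + (2*x - 3)^2 + 3)/(-x^2 + 3*x + 3)^3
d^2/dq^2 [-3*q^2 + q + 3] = -6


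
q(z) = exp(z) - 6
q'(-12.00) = 0.00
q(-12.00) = -6.00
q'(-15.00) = 0.00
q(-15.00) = -6.00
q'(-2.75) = 0.06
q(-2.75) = -5.94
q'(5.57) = 262.43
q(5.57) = 256.43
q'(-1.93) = 0.15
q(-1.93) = -5.85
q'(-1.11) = 0.33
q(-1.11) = -5.67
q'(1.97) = 7.17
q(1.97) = 1.17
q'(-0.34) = 0.71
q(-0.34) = -5.29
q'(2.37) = 10.70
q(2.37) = 4.70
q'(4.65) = 104.58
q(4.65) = 98.58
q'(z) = exp(z)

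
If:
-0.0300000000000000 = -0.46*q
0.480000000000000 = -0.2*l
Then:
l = -2.40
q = 0.07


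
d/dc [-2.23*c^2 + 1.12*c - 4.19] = 1.12 - 4.46*c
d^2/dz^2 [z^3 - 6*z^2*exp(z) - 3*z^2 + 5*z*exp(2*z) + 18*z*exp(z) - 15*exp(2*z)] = -6*z^2*exp(z) + 20*z*exp(2*z) - 6*z*exp(z) + 6*z - 40*exp(2*z) + 24*exp(z) - 6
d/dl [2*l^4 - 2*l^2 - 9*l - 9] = 8*l^3 - 4*l - 9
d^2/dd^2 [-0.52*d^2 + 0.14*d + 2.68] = -1.04000000000000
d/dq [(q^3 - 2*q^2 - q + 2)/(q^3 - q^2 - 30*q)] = (q^4 - 58*q^3 + 53*q^2 + 4*q + 60)/(q^2*(q^4 - 2*q^3 - 59*q^2 + 60*q + 900))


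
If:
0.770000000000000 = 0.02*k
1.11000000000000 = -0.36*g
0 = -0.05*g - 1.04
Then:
No Solution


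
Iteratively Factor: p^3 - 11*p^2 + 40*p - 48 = (p - 3)*(p^2 - 8*p + 16) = (p - 4)*(p - 3)*(p - 4)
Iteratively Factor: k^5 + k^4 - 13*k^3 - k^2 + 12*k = (k - 3)*(k^4 + 4*k^3 - k^2 - 4*k) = (k - 3)*(k + 1)*(k^3 + 3*k^2 - 4*k) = (k - 3)*(k + 1)*(k + 4)*(k^2 - k) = (k - 3)*(k - 1)*(k + 1)*(k + 4)*(k)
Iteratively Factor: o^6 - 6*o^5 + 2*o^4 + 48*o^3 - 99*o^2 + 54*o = (o)*(o^5 - 6*o^4 + 2*o^3 + 48*o^2 - 99*o + 54) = o*(o - 2)*(o^4 - 4*o^3 - 6*o^2 + 36*o - 27) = o*(o - 3)*(o - 2)*(o^3 - o^2 - 9*o + 9) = o*(o - 3)^2*(o - 2)*(o^2 + 2*o - 3) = o*(o - 3)^2*(o - 2)*(o - 1)*(o + 3)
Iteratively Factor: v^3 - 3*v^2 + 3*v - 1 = (v - 1)*(v^2 - 2*v + 1) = (v - 1)^2*(v - 1)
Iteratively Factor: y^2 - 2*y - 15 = (y - 5)*(y + 3)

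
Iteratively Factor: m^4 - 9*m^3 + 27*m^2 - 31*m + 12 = (m - 1)*(m^3 - 8*m^2 + 19*m - 12) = (m - 3)*(m - 1)*(m^2 - 5*m + 4) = (m - 4)*(m - 3)*(m - 1)*(m - 1)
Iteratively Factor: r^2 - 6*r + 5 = (r - 1)*(r - 5)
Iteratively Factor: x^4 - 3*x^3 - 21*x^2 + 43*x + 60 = (x + 4)*(x^3 - 7*x^2 + 7*x + 15) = (x - 5)*(x + 4)*(x^2 - 2*x - 3) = (x - 5)*(x - 3)*(x + 4)*(x + 1)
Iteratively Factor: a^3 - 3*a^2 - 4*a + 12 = (a - 3)*(a^2 - 4) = (a - 3)*(a - 2)*(a + 2)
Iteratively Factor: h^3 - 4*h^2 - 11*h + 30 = (h + 3)*(h^2 - 7*h + 10) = (h - 5)*(h + 3)*(h - 2)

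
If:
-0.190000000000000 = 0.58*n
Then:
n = -0.33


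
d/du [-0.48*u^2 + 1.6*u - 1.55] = 1.6 - 0.96*u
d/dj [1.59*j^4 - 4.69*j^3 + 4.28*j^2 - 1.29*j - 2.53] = 6.36*j^3 - 14.07*j^2 + 8.56*j - 1.29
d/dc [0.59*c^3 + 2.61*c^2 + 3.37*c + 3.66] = 1.77*c^2 + 5.22*c + 3.37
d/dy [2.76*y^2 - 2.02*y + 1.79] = 5.52*y - 2.02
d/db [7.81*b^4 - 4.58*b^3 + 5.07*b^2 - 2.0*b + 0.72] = 31.24*b^3 - 13.74*b^2 + 10.14*b - 2.0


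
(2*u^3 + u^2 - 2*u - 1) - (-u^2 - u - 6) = 2*u^3 + 2*u^2 - u + 5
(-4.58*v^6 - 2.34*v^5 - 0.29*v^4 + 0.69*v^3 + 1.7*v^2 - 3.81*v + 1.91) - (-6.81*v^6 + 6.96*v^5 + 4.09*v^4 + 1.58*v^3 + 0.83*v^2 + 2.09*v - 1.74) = 2.23*v^6 - 9.3*v^5 - 4.38*v^4 - 0.89*v^3 + 0.87*v^2 - 5.9*v + 3.65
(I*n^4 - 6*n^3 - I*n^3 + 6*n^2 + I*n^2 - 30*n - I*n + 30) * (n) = I*n^5 - 6*n^4 - I*n^4 + 6*n^3 + I*n^3 - 30*n^2 - I*n^2 + 30*n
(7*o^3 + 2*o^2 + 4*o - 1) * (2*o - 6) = 14*o^4 - 38*o^3 - 4*o^2 - 26*o + 6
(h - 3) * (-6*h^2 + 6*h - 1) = -6*h^3 + 24*h^2 - 19*h + 3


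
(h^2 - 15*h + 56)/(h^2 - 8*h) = (h - 7)/h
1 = 1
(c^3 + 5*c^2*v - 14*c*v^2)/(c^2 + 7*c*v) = c - 2*v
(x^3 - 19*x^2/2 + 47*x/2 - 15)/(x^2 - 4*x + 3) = (x^2 - 17*x/2 + 15)/(x - 3)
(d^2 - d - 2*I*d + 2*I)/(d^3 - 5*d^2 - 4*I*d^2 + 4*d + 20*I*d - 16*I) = (d - 2*I)/(d^2 - 4*d*(1 + I) + 16*I)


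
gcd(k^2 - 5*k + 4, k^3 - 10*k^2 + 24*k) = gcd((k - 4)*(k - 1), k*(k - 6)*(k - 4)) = k - 4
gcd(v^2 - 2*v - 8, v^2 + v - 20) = v - 4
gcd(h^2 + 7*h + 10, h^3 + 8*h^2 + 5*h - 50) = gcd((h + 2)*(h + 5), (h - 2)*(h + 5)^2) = h + 5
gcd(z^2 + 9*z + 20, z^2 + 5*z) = z + 5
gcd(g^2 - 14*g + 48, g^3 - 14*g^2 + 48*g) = g^2 - 14*g + 48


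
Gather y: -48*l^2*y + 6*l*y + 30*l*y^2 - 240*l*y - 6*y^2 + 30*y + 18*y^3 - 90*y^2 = 18*y^3 + y^2*(30*l - 96) + y*(-48*l^2 - 234*l + 30)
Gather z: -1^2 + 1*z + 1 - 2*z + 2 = 2 - z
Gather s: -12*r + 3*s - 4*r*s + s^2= -12*r + s^2 + s*(3 - 4*r)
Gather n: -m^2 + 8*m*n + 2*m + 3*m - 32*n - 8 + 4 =-m^2 + 5*m + n*(8*m - 32) - 4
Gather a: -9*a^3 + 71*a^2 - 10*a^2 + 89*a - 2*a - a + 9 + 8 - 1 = -9*a^3 + 61*a^2 + 86*a + 16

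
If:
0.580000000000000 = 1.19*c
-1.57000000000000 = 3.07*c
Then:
No Solution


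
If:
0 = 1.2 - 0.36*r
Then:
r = 3.33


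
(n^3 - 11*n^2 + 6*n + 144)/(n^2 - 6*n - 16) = (n^2 - 3*n - 18)/(n + 2)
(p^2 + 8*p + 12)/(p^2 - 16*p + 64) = (p^2 + 8*p + 12)/(p^2 - 16*p + 64)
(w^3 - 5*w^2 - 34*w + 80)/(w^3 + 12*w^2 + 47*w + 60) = (w^2 - 10*w + 16)/(w^2 + 7*w + 12)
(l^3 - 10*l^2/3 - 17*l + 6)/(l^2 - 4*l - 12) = (l^2 + 8*l/3 - 1)/(l + 2)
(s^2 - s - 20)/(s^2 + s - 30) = (s + 4)/(s + 6)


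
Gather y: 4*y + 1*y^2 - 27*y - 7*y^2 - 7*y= -6*y^2 - 30*y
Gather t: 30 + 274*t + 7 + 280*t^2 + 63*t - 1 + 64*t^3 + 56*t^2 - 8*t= 64*t^3 + 336*t^2 + 329*t + 36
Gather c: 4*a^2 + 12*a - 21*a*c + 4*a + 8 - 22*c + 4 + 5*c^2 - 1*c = 4*a^2 + 16*a + 5*c^2 + c*(-21*a - 23) + 12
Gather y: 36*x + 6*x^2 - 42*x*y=6*x^2 - 42*x*y + 36*x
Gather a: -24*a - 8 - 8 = -24*a - 16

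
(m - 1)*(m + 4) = m^2 + 3*m - 4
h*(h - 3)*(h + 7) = h^3 + 4*h^2 - 21*h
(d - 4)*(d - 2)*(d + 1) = d^3 - 5*d^2 + 2*d + 8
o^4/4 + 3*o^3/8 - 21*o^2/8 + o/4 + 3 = (o/4 + 1)*(o - 2)*(o - 3/2)*(o + 1)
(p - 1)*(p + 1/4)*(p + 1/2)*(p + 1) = p^4 + 3*p^3/4 - 7*p^2/8 - 3*p/4 - 1/8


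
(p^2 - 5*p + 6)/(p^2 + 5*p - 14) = (p - 3)/(p + 7)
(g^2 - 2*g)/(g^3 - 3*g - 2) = g/(g^2 + 2*g + 1)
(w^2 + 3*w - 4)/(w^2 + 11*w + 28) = (w - 1)/(w + 7)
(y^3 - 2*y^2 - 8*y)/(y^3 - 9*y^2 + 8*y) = (y^2 - 2*y - 8)/(y^2 - 9*y + 8)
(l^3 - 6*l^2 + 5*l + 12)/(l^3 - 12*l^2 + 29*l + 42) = (l^2 - 7*l + 12)/(l^2 - 13*l + 42)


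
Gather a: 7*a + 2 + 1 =7*a + 3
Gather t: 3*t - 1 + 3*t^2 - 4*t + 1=3*t^2 - t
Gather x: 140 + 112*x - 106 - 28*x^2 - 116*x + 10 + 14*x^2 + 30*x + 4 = -14*x^2 + 26*x + 48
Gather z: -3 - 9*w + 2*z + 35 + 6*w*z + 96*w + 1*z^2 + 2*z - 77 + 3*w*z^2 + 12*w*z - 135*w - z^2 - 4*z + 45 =3*w*z^2 + 18*w*z - 48*w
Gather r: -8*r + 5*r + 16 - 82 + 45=-3*r - 21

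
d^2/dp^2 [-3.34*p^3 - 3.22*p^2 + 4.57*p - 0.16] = -20.04*p - 6.44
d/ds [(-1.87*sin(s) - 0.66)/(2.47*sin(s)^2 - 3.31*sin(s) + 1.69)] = (4.6189*sin(s)^2 + 3.2604*sin(s) - 5.3449)*cos(s)/(6.1009*sin(s)^4 - 16.3514*sin(s)^3 + 19.3047*sin(s)^2 - 11.1878*sin(s) + 2.8561)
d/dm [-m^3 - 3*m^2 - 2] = 3*m*(-m - 2)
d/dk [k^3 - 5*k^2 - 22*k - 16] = 3*k^2 - 10*k - 22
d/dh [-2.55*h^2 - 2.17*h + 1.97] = -5.1*h - 2.17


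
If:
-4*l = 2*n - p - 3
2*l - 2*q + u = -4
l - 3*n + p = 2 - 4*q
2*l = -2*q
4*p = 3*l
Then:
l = 52/21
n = -53/21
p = 13/7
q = -52/21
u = -292/21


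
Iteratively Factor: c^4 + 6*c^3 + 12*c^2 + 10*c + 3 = (c + 1)*(c^3 + 5*c^2 + 7*c + 3) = (c + 1)^2*(c^2 + 4*c + 3) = (c + 1)^3*(c + 3)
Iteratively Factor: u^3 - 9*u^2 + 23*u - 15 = (u - 3)*(u^2 - 6*u + 5) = (u - 5)*(u - 3)*(u - 1)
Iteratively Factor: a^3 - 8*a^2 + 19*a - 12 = (a - 1)*(a^2 - 7*a + 12) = (a - 3)*(a - 1)*(a - 4)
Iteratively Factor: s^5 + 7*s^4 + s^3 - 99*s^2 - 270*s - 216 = (s + 3)*(s^4 + 4*s^3 - 11*s^2 - 66*s - 72) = (s + 3)^2*(s^3 + s^2 - 14*s - 24) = (s + 2)*(s + 3)^2*(s^2 - s - 12) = (s + 2)*(s + 3)^3*(s - 4)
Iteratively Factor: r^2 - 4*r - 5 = (r + 1)*(r - 5)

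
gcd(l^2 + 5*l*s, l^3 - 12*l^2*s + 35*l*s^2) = l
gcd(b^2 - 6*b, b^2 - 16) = 1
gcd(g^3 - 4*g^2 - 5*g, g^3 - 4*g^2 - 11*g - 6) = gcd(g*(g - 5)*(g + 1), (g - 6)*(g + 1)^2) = g + 1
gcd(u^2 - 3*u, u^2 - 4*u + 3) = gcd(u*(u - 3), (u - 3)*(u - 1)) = u - 3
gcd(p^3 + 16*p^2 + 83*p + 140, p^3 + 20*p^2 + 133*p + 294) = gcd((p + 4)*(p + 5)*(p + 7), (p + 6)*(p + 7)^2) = p + 7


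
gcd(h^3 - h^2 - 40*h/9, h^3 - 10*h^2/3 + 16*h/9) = h^2 - 8*h/3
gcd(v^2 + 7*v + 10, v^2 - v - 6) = v + 2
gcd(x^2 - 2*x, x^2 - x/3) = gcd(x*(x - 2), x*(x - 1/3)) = x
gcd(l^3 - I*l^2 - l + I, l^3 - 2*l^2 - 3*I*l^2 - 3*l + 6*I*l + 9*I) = l + 1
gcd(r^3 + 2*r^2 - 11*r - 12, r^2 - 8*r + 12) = 1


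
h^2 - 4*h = h*(h - 4)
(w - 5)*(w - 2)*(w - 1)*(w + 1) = w^4 - 7*w^3 + 9*w^2 + 7*w - 10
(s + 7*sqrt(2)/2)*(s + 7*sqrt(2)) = s^2 + 21*sqrt(2)*s/2 + 49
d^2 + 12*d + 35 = (d + 5)*(d + 7)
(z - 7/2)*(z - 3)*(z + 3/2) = z^3 - 5*z^2 + 3*z/4 + 63/4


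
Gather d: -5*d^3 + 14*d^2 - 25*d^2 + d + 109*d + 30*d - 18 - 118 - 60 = -5*d^3 - 11*d^2 + 140*d - 196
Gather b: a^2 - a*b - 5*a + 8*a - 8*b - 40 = a^2 + 3*a + b*(-a - 8) - 40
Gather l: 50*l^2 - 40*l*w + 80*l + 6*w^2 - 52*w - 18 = 50*l^2 + l*(80 - 40*w) + 6*w^2 - 52*w - 18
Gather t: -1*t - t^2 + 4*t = -t^2 + 3*t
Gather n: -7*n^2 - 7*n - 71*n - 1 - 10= -7*n^2 - 78*n - 11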